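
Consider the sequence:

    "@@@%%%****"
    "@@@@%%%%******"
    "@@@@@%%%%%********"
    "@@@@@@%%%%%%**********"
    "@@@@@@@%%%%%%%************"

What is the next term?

Term n consists of n+1 @'s, followed by n+1 %'s, followed by 2n *'s, where the shown terms are n = 2, 3, 4, 5, 6.
Setting n = 7 gives 8, 8, 14 characters in each block.

@@@@@@@@%%%%%%%%**************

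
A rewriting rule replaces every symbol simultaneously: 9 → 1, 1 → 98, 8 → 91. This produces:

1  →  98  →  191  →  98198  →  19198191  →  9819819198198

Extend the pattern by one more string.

Replace each of the 13 characters of 9819819198198 in place — 1 91 98 1 91 98 1 98 1 91 98 1 91 — and concatenate.

191981919819819198191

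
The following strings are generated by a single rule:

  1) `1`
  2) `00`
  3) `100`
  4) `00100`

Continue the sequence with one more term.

10000100

From term 3 onward, concatenate the second-to-last term with the last: 1·00 = 100, 00·100 = 00100, …
Continuing: 100 · 00100 gives term 5.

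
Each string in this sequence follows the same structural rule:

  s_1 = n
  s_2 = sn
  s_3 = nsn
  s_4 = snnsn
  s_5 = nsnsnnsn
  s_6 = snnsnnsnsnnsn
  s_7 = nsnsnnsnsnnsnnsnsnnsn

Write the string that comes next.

snnsnnsnsnnsnnsnsnnsnsnnsnnsnsnnsn

This is a Fibonacci-style word recurrence s(k) = s(k−2)·s(k−1): e.g. n·sn = nsn.
So term 8 is snnsnnsnsnnsn·nsnsnnsnsnnsnnsnsnnsn.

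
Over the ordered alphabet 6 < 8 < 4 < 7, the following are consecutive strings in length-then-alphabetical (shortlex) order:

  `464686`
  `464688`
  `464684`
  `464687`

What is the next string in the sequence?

The successor of 464687 increments the rightmost position that isn't already 7 and resets every position after it to 6.

464646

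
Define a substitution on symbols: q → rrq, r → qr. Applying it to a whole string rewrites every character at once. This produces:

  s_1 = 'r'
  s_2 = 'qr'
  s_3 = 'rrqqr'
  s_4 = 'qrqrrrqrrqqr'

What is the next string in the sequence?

rrqqrrrqqrqrqrrrqqrqrrrqrrqqr

Rewriting each symbol of qrqrrrqrrqqr: q→rrq, r→qr, q→rrq, r→qr, r→qr, r→qr, q→rrq, r→qr, r→qr, q→rrq, q→rrq, r→qr, which concatenates to rrq qr rrq qr qr qr rrq qr qr rrq rrq qr.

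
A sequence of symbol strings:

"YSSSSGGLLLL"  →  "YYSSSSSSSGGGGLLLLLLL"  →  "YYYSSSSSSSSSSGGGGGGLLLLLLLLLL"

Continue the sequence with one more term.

Term n consists of n Y's, followed by 3n+1 S's, followed by 2n G's, followed by 3n+1 L's (n = 1, 2, …).
At n = 4 the blocks have lengths 4, 13, 8, 13.

YYYYSSSSSSSSSSSSSGGGGGGGGLLLLLLLLLLLLL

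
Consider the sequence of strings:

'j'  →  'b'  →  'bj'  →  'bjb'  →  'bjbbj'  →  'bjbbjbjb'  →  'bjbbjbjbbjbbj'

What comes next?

Each term (from the third on) is the previous term followed by the one before it: term 3 = b·j = bj.
Continuing: bjbbjbjbbjbbj · bjbbjbjb gives term 8.

bjbbjbjbbjbbjbjbbjbjb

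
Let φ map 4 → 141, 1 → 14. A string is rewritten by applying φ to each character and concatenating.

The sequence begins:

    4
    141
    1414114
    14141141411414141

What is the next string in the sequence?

Rewriting the 17 symbols of 14141141411414141 one by one yields 14 141 14 141 14 14 141 14 141 14 14 141 14 141 14 141 14; concatenated:

14141141411414141141411414141141411414114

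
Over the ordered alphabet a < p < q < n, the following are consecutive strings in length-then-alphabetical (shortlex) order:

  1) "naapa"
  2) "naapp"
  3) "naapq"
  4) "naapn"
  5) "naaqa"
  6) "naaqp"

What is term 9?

Stepping forward 3 times from naaqp: naaqp → naaqq → naaqn, then the target.

naana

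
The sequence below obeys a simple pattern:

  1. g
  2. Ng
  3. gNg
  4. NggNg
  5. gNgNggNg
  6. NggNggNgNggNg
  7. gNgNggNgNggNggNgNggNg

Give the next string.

This is a Fibonacci-style word recurrence s(k) = s(k−2)·s(k−1): e.g. g·Ng = gNg.
So term 8 is NggNggNgNggNg·gNgNggNgNggNggNgNggNg.

NggNggNgNggNggNgNggNgNggNggNgNggNg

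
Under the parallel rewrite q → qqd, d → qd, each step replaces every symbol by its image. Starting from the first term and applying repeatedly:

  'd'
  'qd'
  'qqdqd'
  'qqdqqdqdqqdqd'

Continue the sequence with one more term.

qqdqqdqdqqdqqdqdqqdqdqqdqqdqdqqdqd

Applying the rule to each of the 13 symbols of qqdqqdqdqqdqd gives the pieces qqd qqd qd qqd qqd qd qqd qd qqd qqd qd qqd qd, which concatenate to the answer.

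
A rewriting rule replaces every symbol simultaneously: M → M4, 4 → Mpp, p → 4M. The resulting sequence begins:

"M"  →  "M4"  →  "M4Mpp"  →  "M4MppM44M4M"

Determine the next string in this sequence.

M4MppM44M4MM4MppMppM4MppM4

Apply φ to M4MppM44M4M symbol by symbol: M→M4, 4→Mpp, M→M4, p→4M, p→4M, M→M4, 4→Mpp, 4→Mpp, M→M4, 4→Mpp, M→M4; joined: M4 Mpp M4 4M 4M M4 Mpp Mpp M4 Mpp M4.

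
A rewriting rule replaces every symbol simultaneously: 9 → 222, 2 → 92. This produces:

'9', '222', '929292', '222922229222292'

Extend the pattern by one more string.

Rewriting the 15 symbols of 222922229222292 one by one yields 92 92 92 222 92 92 92 92 222 92 92 92 92 222 92; concatenated:

929292222929292922229292929222292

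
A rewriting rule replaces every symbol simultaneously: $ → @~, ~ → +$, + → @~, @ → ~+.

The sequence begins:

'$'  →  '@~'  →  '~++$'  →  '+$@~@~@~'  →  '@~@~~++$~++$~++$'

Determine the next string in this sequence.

~++$~++$+$@~@~@~+$@~@~@~+$@~@~@~

Applying the rule to each of the 16 symbols of @~@~~++$~++$~++$ gives the pieces ~+ +$ ~+ +$ +$ @~ @~ @~ +$ @~ @~ @~ +$ @~ @~ @~, which concatenate to the answer.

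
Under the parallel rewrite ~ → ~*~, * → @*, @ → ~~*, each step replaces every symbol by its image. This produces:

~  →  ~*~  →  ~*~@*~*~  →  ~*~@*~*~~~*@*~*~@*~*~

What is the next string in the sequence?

Replace each of the 21 characters of ~*~@*~*~~~*@*~*~@*~*~ in place — ~*~ @* ~*~ ~~* @* ~*~ @* ~*~ ~*~ ~*~ @* ~~* @* ~*~ @* ~*~ ~~* @* ~*~ @* ~*~ — and concatenate.

~*~@*~*~~~*@*~*~@*~*~~*~~*~@*~~*@*~*~@*~*~~~*@*~*~@*~*~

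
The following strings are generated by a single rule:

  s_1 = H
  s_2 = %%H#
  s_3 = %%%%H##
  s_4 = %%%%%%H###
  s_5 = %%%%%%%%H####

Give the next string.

s(k+1) = %%·s(k)·#, so each term gains %% as a prefix and # as a suffix.
Applying this once more to %%%%%%%%H####:

%%%%%%%%%%H#####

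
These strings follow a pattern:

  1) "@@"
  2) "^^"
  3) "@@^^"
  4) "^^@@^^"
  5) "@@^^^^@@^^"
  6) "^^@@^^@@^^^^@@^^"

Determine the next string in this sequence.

@@^^^^@@^^^^@@^^@@^^^^@@^^

Each term (from the third on) is the two preceding terms concatenated in order: term 3 = @@·^^ = @@^^.
The next term joins @@^^^^@@^^ and ^^@@^^@@^^^^@@^^.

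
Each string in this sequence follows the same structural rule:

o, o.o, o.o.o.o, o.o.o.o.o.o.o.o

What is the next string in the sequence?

o.o.o.o.o.o.o.o.o.o.o.o.o.o.o.o

Each string is two copies of the previous one joined by '.'.
So the next term is two copies of o.o.o.o.o.o.o.o with '.' between the halves.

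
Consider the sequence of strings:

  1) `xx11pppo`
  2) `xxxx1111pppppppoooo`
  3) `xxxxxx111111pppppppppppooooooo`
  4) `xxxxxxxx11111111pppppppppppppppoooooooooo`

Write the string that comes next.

The n-th term is 2n x's then 2n 1's then 4n-1 p's then 3n-2 o's (n = 1, 2, …).
At n = 5 the blocks have lengths 10, 10, 19, 13.

xxxxxxxxxx1111111111pppppppppppppppppppooooooooooooo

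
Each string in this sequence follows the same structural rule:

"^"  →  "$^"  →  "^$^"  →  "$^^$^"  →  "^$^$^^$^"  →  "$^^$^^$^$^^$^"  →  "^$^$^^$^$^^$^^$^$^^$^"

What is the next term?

$^^$^^$^$^^$^^$^$^^$^$^^$^^$^$^^$^

This is a Fibonacci-style word recurrence s(k) = s(k−2)·s(k−1): e.g. ^·$^ = ^$^.
Continuing: $^^$^^$^$^^$^ · ^$^$^^$^$^^$^^$^$^^$^ gives term 8.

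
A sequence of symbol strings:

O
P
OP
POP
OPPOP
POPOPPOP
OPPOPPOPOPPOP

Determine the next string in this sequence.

POPOPPOPOPPOPPOPOPPOP

This is a Fibonacci-style word recurrence s(k) = s(k−2)·s(k−1): e.g. O·P = OP.
The next term joins POPOPPOP and OPPOPPOPOPPOP.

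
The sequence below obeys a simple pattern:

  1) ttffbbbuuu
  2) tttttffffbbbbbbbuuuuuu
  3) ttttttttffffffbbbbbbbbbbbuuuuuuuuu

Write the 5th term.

Each string has the form t^{3n-1} f^{2n} b^{4n-1} u^{3n} (n = 1, 2, …).
For term 5, n = 5, so the run lengths are 14, 10, 19, 15.

ttttttttttttttffffffffffbbbbbbbbbbbbbbbbbbbuuuuuuuuuuuuuuu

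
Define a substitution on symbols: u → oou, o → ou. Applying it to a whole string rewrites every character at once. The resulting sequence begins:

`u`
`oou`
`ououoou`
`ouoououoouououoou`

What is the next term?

Rewriting the 17 symbols of ouoououoouououoou one by one yields ou oou ou ou oou ou oou ou ou oou ou oou ou oou ou ou oou; concatenated:

ouoouououoououoouououoououoououoouououoou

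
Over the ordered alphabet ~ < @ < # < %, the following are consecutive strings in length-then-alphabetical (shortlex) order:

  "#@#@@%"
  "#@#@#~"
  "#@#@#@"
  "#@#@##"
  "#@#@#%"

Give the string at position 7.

Stepping forward 2 times from #@#@#%: #@#@#% → #@#@%~, then the target.

#@#@%@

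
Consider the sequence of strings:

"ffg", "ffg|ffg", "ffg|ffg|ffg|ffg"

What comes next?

ffg|ffg|ffg|ffg|ffg|ffg|ffg|ffg

s(k+1) = s(k)·|·s(k) — each term doubles the last with '|' between the halves.
So the next term is two copies of ffg|ffg|ffg|ffg with '|' between the halves.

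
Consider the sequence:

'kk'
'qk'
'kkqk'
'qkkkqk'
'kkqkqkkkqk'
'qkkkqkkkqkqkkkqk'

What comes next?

kkqkqkkkqkqkkkqkkkqkqkkkqk

From term 3 onward, concatenate the second-to-last term with the last: kk·qk = kkqk, qk·kkqk = qkkkqk, …
So term 7 is kkqkqkkkqk·qkkkqkkkqkqkkkqk.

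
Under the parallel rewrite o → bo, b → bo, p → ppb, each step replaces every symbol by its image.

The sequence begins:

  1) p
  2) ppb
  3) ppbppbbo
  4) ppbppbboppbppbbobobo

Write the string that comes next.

ppbppbboppbppbboboboppbppbboppbppbbobobobobobobo

φ(ppbppbboppbppbbobobo) expands symbol-by-symbol to ppb ppb bo ppb ppb bo bo bo ppb ppb bo ppb ppb bo bo bo bo bo bo bo; joining the 20 pieces gives the next term.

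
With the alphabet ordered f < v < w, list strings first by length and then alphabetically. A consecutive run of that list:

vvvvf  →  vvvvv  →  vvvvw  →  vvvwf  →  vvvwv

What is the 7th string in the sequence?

Stepping forward 2 times from vvvwv: vvvwv → vvvww, then the target.

vvwff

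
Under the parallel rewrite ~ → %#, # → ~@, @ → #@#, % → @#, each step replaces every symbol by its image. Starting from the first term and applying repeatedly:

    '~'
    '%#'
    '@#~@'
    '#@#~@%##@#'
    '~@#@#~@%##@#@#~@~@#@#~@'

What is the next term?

%##@#~@#@#~@%##@#@#~@~@#@#~@#@#~@%##@#%##@#~@#@#~@%##@#

Replace each of the 23 characters of ~@#@#~@%##@#@#~@~@#@#~@ in place — %# #@# ~@ #@# ~@ %# #@# @# ~@ ~@ #@# ~@ #@# ~@ %# #@# %# #@# ~@ #@# ~@ %# #@# — and concatenate.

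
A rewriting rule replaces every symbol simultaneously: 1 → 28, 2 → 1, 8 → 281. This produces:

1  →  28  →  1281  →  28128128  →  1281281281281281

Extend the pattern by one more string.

Replace each of the 16 characters of 1281281281281281 in place — 28 1 281 28 1 281 28 1 281 28 1 281 28 1 281 28 — and concatenate.

28128128128128128128128128128128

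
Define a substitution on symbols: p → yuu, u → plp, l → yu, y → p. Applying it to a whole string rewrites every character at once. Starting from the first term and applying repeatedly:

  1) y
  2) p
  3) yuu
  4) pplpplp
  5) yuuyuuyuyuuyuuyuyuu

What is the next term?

Applying the rule to each of the 19 symbols of yuuyuuyuyuuyuuyuyuu gives the pieces p plp plp p plp plp p plp p plp plp p plp plp p plp p plp plp, which concatenate to the answer.

pplpplppplpplppplppplpplppplpplppplppplpplp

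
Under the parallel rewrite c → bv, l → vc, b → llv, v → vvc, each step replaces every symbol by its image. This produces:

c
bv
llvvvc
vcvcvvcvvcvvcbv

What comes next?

Rewriting the 15 symbols of vcvcvvcvvcvvcbv one by one yields vvc bv vvc bv vvc vvc bv vvc vvc bv vvc vvc bv llv vvc; concatenated:

vvcbvvvcbvvvcvvcbvvvcvvcbvvvcvvcbvllvvvc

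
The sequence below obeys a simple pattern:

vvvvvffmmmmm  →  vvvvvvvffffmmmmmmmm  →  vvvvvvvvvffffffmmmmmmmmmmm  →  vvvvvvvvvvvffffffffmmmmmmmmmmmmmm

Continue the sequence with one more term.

Reading off run lengths: v runs 5, 7, 9, 11; f runs 2, 4, 6, 8; m runs 5, 8, 11, 14 — each is linear in n (n = 1, 2, …).
Setting n = 5 gives 13, 10, 17 characters in each block.

vvvvvvvvvvvvvffffffffffmmmmmmmmmmmmmmmmm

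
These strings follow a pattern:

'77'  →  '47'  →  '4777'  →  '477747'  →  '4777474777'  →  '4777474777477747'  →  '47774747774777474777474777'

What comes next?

477747477747774747774747774777474777477747

Each term (from the third on) is the previous term followed by the one before it: term 3 = 47·77 = 4777.
So term 8 is 47774747774777474777474777·4777474777477747.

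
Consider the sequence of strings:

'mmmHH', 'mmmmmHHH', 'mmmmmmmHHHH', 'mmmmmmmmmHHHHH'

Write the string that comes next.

Reading off run lengths: m runs 3, 5, 7, 9; H runs 2, 3, 4, 5 — each is linear in n, where the shown terms are n = 2, 3, 4, 5.
For the next term, n = 6, so the run lengths are 11, 6.

mmmmmmmmmmmHHHHHH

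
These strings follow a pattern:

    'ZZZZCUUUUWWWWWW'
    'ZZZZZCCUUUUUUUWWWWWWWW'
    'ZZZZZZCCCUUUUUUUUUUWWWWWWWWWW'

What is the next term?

ZZZZZZZCCCCUUUUUUUUUUUUUWWWWWWWWWWWW

Reading off run lengths: Z runs 4, 5, 6; C runs 1, 2, 3; U runs 4, 7, 10; W runs 6, 8, 10 — each is linear in n, where the shown terms are n = 2, 3, 4.
Setting n = 5 gives 7, 4, 13, 12 characters in each block.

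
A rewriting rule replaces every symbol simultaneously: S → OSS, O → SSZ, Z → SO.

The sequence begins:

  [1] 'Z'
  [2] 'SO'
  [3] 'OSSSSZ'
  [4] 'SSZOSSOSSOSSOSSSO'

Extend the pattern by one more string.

OSSOSSSOSSZOSSOSSSSZOSSOSSSSZOSSOSSSSZOSSOSSOSSSSZ

Replace each of the 17 characters of SSZOSSOSSOSSOSSSO in place — OSS OSS SO SSZ OSS OSS SSZ OSS OSS SSZ OSS OSS SSZ OSS OSS OSS SSZ — and concatenate.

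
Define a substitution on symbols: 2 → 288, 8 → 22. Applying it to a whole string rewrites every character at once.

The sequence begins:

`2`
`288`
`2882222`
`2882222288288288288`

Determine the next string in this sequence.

φ(2882222288288288288) expands symbol-by-symbol to 288 22 22 288 288 288 288 288 22 22 288 22 22 288 22 22 288 22 22; joining the 19 pieces gives the next term.

28822222882882882882882222288222228822222882222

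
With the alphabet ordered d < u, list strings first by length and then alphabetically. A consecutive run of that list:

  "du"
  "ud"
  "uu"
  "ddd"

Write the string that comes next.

The successor of ddd increments the rightmost position that isn't already u and resets every position after it to d.

ddu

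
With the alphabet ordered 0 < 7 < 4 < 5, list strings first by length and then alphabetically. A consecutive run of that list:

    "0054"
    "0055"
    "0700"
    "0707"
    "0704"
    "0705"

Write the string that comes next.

0770

The successor of 0705 increments the rightmost position that isn't already 5 and resets every position after it to 0.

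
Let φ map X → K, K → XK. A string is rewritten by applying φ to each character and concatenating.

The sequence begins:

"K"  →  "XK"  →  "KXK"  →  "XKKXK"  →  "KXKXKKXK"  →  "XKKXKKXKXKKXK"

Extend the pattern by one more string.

Rewriting the 13 symbols of XKKXKKXKXKKXK one by one yields K XK XK K XK XK K XK K XK XK K XK; concatenated:

KXKXKKXKXKKXKKXKXKKXK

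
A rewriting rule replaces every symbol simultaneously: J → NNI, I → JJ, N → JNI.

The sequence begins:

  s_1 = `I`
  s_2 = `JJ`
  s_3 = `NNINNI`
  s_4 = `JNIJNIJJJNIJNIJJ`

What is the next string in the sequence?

Applying the rule to each of the 16 symbols of JNIJNIJJJNIJNIJJ gives the pieces NNI JNI JJ NNI JNI JJ NNI NNI NNI JNI JJ NNI JNI JJ NNI NNI, which concatenate to the answer.

NNIJNIJJNNIJNIJJNNINNINNIJNIJJNNIJNIJJNNINNI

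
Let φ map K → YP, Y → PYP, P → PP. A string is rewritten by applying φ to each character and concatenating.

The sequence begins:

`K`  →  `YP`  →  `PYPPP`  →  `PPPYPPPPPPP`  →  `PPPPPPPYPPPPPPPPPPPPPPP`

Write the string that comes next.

PPPPPPPPPPPPPPPYPPPPPPPPPPPPPPPPPPPPPPPPPPPPPPP

Applying the rule to each of the 23 symbols of PPPPPPPYPPPPPPPPPPPPPPP gives the pieces PP PP PP PP PP PP PP PYP PP PP PP PP PP PP PP PP PP PP PP PP PP PP PP, which concatenate to the answer.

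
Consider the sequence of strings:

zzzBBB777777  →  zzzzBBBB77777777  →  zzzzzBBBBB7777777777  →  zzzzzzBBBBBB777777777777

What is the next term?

zzzzzzzBBBBBBB77777777777777

Each string has the form z^{n} B^{n} 7^{2n}, where the shown terms are n = 3, 4, 5, 6.
For the next term, n = 7, so the run lengths are 7, 7, 14.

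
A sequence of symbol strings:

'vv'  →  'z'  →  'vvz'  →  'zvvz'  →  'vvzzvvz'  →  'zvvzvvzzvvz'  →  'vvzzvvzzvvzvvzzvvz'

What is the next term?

Each term (from the third on) is the two preceding terms concatenated in order: term 3 = vv·z = vvz.
So term 8 is zvvzvvzzvvz·vvzzvvzzvvzvvzzvvz.

zvvzvvzzvvzvvzzvvzzvvzvvzzvvz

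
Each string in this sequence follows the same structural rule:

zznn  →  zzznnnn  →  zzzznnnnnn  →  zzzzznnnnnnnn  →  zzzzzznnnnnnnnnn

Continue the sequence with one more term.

Term n consists of n+1 z's, followed by 2n n's (n = 1, 2, …).
Setting n = 6 gives 7, 12 characters in each block.

zzzzzzznnnnnnnnnnnn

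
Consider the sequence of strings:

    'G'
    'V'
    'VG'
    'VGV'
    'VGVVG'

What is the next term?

From term 3 onward, concatenate the last term with the second-to-last: V·G = VG, VG·V = VGV, …
Continuing: VGVVG · VGV gives term 6.

VGVVGVGV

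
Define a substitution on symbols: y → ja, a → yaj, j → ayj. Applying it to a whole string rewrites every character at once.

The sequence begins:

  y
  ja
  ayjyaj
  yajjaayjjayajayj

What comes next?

jayajayjayjyajyajjaayjayjyajjayajayjyajjaayj

Applying the rule to each of the 16 symbols of yajjaayjjayajayj gives the pieces ja yaj ayj ayj yaj yaj ja ayj ayj yaj ja yaj ayj yaj ja ayj, which concatenate to the answer.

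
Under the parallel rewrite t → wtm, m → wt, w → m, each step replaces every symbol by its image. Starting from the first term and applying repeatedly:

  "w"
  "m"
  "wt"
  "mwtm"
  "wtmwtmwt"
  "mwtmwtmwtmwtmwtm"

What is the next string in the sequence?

Applying the rule to each of the 16 symbols of mwtmwtmwtmwtmwtm gives the pieces wt m wtm wt m wtm wt m wtm wt m wtm wt m wtm wt, which concatenate to the answer.

wtmwtmwtmwtmwtmwtmwtmwtmwtmwtmwt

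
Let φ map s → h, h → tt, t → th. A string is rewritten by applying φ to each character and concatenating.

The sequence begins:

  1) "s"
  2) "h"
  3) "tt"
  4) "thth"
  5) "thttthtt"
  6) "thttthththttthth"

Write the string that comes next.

thttthththttthttthttthththttthtt

Replace each of the 16 characters of thttthththttthth in place — th tt th th th tt th tt th tt th th th tt th tt — and concatenate.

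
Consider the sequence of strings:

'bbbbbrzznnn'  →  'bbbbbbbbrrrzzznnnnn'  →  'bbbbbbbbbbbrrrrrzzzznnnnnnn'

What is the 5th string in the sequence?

bbbbbbbbbbbbbbbbbrrrrrrrrrzzzzzznnnnnnnnnnn

The n-th term is 3n+2 b's then 2n-1 r's then n+1 z's then 2n+1 n's (n = 1, 2, …).
At n = 5 the blocks have lengths 17, 9, 6, 11.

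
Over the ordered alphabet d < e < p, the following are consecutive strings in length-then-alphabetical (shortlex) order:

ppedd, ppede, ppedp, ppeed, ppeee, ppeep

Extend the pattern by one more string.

Treat ppeep as a base-3 numeral over the given alphabet and add one, carrying through any trailing p's.

ppepd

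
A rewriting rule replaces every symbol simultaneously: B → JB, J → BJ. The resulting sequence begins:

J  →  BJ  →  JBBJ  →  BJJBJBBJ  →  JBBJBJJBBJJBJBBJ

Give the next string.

Applying the rule to each of the 16 symbols of JBBJBJJBBJJBJBBJ gives the pieces BJ JB JB BJ JB BJ BJ JB JB BJ BJ JB BJ JB JB BJ, which concatenate to the answer.

BJJBJBBJJBBJBJJBJBBJBJJBBJJBJBBJ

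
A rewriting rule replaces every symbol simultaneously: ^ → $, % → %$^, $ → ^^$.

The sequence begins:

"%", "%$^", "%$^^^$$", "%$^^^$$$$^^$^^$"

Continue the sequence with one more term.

%$^^^$$$$^^$^^$^^$^^$$$^^$$$^^$

Applying the rule to each of the 15 symbols of %$^^^$$$$^^$^^$ gives the pieces %$^ ^^$ $ $ $ ^^$ ^^$ ^^$ ^^$ $ $ ^^$ $ $ ^^$, which concatenate to the answer.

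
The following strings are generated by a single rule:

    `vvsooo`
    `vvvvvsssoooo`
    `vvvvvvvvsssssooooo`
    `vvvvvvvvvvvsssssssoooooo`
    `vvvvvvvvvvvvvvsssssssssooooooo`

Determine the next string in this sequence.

Reading off run lengths: v runs 2, 5, 8, 11, 14; s runs 1, 3, 5, 7, 9; o runs 3, 4, 5, 6, 7 — each is linear in n (n = 1, 2, …).
Setting n = 6 gives 17, 11, 8 characters in each block.

vvvvvvvvvvvvvvvvvsssssssssssoooooooo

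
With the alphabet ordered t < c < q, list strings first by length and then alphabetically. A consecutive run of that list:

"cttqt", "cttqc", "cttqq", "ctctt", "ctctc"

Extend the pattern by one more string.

Find the rightmost character of ctctc below q, bump it to the next letter, and reset everything to its right to t.

ctctq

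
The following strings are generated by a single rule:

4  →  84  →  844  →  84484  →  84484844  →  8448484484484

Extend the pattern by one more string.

This is a Fibonacci-style word recurrence s(k) = s(k−1)·s(k−2): e.g. 84·4 = 844.
So term 7 is 8448484484484·84484844.

844848448448484484844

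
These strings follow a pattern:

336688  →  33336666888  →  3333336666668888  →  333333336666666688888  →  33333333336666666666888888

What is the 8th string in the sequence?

33333333333333336666666666666666888888888

Reading off run lengths: 3 runs 2, 4, 6, 8, 10; 6 runs 2, 4, 6, 8, 10; 8 runs 2, 3, 4, 5, 6 — each is linear in n (n = 1, 2, …).
At n = 8 the blocks have lengths 16, 16, 9.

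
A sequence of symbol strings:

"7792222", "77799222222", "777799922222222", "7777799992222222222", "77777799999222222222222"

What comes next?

777777799999922222222222222

The n-th term is n 7's then n-1 9's then 2n 2's, where the shown terms are n = 2, 3, 4, 5, 6.
For the next term, n = 7, so the run lengths are 7, 6, 14.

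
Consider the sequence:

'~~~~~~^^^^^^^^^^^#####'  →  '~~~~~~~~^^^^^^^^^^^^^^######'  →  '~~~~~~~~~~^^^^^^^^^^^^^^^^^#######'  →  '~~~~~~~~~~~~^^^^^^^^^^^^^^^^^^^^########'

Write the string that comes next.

The n-th term is 2n ~'s then 3n+2 ^'s then n+2 #'s, where the shown terms are n = 3, 4, 5, 6.
Setting n = 7 gives 14, 23, 9 characters in each block.

~~~~~~~~~~~~~~^^^^^^^^^^^^^^^^^^^^^^^#########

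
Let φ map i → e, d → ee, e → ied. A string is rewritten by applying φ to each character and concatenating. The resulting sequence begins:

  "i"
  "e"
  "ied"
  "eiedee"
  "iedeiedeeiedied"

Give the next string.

Rewriting the 15 symbols of iedeiedeeiedied one by one yields e ied ee ied e ied ee ied ied e ied ee e ied ee; concatenated:

eiedeeiedeiedeeiediedeiedeeeiedee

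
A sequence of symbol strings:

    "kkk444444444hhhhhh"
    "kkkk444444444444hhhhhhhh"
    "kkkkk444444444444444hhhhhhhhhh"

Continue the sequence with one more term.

Each string has the form k^{n} 4^{3n} h^{2n}, where the shown terms are n = 3, 4, 5.
For the next term, n = 6, so the run lengths are 6, 18, 12.

kkkkkk444444444444444444hhhhhhhhhhhh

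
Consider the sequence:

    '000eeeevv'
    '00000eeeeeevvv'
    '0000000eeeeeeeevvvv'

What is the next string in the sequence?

The n-th term is 2n+1 0's then 2n+2 e's then n+1 v's (n = 1, 2, …).
At n = 4 the blocks have lengths 9, 10, 5.

000000000eeeeeeeeeevvvvv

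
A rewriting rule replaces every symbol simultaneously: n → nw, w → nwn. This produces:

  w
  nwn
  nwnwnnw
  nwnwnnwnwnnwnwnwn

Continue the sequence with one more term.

nwnwnnwnwnnwnwnwnnwnwnnwnwnwnnwnwnnwnwnnw

φ(nwnwnnwnwnnwnwnwn) expands symbol-by-symbol to nw nwn nw nwn nw nw nwn nw nwn nw nw nwn nw nwn nw nwn nw; joining the 17 pieces gives the next term.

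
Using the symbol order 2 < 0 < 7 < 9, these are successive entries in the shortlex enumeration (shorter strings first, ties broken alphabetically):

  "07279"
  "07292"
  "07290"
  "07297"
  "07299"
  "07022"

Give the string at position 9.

Advancing 3 positions from 07022 through 07022 → 07020 → 07027 reaches term 9.

07029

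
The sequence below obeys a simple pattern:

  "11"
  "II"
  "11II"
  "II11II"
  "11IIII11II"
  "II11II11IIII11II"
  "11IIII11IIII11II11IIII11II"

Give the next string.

From term 3 onward, concatenate the second-to-last term with the last: 11·II = 11II, II·11II = II11II, …
So term 8 is II11II11IIII11II·11IIII11IIII11II11IIII11II.

II11II11IIII11II11IIII11IIII11II11IIII11II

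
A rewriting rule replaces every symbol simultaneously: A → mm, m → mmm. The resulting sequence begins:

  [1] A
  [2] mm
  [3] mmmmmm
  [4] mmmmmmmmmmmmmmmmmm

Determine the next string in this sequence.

Rewriting the 18 symbols of mmmmmmmmmmmmmmmmmm one by one yields mmm mmm mmm mmm mmm mmm mmm mmm mmm mmm mmm mmm mmm mmm mmm mmm mmm mmm; concatenated:

mmmmmmmmmmmmmmmmmmmmmmmmmmmmmmmmmmmmmmmmmmmmmmmmmmmmmm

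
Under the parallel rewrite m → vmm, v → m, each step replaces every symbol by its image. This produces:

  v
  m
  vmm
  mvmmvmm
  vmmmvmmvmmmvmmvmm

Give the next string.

Replace each of the 17 characters of vmmmvmmvmmmvmmvmm in place — m vmm vmm vmm m vmm vmm m vmm vmm vmm m vmm vmm m vmm vmm — and concatenate.

mvmmvmmvmmmvmmvmmmvmmvmmvmmmvmmvmmmvmmvmm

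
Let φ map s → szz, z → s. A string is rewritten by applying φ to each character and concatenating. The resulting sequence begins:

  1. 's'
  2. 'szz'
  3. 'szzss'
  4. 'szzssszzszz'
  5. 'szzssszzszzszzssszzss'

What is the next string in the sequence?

szzssszzszzszzssszzssszzssszzszzszzssszzszz

φ(szzssszzszzszzssszzss) expands symbol-by-symbol to szz s s szz szz szz s s szz s s szz s s szz szz szz s s szz szz; joining the 21 pieces gives the next term.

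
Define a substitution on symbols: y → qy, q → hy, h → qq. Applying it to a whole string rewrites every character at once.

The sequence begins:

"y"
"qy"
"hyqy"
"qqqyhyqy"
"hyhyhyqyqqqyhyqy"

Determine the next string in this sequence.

Replace each of the 16 characters of hyhyhyqyqqqyhyqy in place — qq qy qq qy qq qy hy qy hy hy hy qy qq qy hy qy — and concatenate.

qqqyqqqyqqqyhyqyhyhyhyqyqqqyhyqy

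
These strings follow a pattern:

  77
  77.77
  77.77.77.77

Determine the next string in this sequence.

Each string is two copies of the previous one joined by '.'.
Doubling 77.77.77.77 with '.' between the halves:

77.77.77.77.77.77.77.77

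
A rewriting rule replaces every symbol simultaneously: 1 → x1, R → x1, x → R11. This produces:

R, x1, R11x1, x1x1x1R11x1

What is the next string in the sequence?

Expanding x1x1x1R11x1: x→R11, 1→x1, x→R11, 1→x1, x→R11, 1→x1, R→x1, 1→x1, 1→x1, x→R11, 1→x1. Concatenated: R11 x1 R11 x1 R11 x1 x1 x1 x1 R11 x1.

R11x1R11x1R11x1x1x1x1R11x1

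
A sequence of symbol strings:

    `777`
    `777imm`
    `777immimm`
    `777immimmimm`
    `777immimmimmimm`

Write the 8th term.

777immimmimmimmimmimmimm

Each term is the previous one with imm appended.
From 777immimmimmimm, 3 further steps: 777immimmimmimm → 777immimmimmimmimm → 777immimmimmimmimmimm → (answer).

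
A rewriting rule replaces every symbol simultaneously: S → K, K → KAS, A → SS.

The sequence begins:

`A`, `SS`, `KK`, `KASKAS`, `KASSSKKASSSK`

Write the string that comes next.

KASSSKKKKASKASSSKKKKAS

Expanding KASSSKKASSSK: K→KAS, A→SS, S→K, S→K, S→K, K→KAS, K→KAS, A→SS, S→K, S→K, S→K, K→KAS. Concatenated: KAS SS K K K KAS KAS SS K K K KAS.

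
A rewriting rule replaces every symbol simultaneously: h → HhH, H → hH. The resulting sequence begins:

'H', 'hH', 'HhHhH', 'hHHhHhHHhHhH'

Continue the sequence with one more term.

HhHhHhHHhHhHHhHhHhHHhHhHHhHhH

Rewriting each symbol of hHHhHhHHhHhH: h→HhH, H→hH, H→hH, h→HhH, H→hH, h→HhH, H→hH, H→hH, h→HhH, H→hH, h→HhH, H→hH, which concatenates to HhH hH hH HhH hH HhH hH hH HhH hH HhH hH.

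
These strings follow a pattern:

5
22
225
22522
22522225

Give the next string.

From term 3 onward, concatenate the last term with the second-to-last: 22·5 = 225, 225·22 = 22522, …
The next term joins 22522225 and 22522.

2252222522522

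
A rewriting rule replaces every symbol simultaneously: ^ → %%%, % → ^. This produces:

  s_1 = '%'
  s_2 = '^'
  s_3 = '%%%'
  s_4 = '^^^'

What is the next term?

Rewriting each symbol of ^^^: ^→%%%, ^→%%%, ^→%%%, which concatenates to %%% %%% %%%.

%%%%%%%%%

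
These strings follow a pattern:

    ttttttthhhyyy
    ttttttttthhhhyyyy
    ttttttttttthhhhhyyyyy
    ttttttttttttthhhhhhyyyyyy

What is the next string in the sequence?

ttttttttttttttthhhhhhhyyyyyyy

Each string has the form t^{2n+1} h^{n} y^{n}, where the shown terms are n = 3, 4, 5, 6.
For the next term, n = 7, so the run lengths are 15, 7, 7.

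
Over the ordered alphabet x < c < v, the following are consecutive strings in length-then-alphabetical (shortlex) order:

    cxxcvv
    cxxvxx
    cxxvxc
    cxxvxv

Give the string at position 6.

cxxvcc

Advancing 2 positions from cxxvxv through cxxvxv → cxxvcx reaches term 6.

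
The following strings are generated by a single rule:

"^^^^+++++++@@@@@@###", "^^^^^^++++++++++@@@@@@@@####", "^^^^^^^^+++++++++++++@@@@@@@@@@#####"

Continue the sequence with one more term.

Each string has the form ^^{2n} +^{3n+1} @^{2n+2} #^{n+1}, where the shown terms are n = 2, 3, 4.
Setting n = 5 gives 10, 16, 12, 6 characters in each block.

^^^^^^^^^^++++++++++++++++@@@@@@@@@@@@######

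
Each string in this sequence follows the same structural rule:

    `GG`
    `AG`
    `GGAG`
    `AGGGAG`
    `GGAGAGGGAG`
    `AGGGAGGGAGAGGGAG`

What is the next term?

This is a Fibonacci-style word recurrence s(k) = s(k−2)·s(k−1): e.g. GG·AG = GGAG.
So term 7 is GGAGAGGGAG·AGGGAGGGAGAGGGAG.

GGAGAGGGAGAGGGAGGGAGAGGGAG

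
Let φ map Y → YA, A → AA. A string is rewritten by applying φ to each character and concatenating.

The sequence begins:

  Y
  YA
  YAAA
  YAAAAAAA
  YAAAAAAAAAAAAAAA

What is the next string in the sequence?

φ(YAAAAAAAAAAAAAAA) expands symbol-by-symbol to YA AA AA AA AA AA AA AA AA AA AA AA AA AA AA AA; joining the 16 pieces gives the next term.

YAAAAAAAAAAAAAAAAAAAAAAAAAAAAAAA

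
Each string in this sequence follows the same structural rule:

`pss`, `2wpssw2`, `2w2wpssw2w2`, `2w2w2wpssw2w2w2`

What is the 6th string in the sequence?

2w2w2w2w2wpssw2w2w2w2w2

Every step adds 2w to the front and w2 to the end of the previous string.
From 2w2w2wpssw2w2w2, 2 further steps: 2w2w2wpssw2w2w2 → 2w2w2w2wpssw2w2w2w2 → (answer).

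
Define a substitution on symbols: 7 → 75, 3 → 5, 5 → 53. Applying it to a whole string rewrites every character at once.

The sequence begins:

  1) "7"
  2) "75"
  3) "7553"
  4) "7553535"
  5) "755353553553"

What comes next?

Rewriting each symbol of 755353553553: 7→75, 5→53, 5→53, 3→5, 5→53, 3→5, 5→53, 5→53, 3→5, 5→53, 5→53, 3→5, which concatenates to 75 53 53 5 53 5 53 53 5 53 53 5.

75535355355353553535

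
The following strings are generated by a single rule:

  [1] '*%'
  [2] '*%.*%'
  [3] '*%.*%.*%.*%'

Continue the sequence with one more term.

*%.*%.*%.*%.*%.*%.*%.*%

Each string is two copies of the previous one joined by '.'.
One more doubling of *%.*%.*%.*% gives the answer.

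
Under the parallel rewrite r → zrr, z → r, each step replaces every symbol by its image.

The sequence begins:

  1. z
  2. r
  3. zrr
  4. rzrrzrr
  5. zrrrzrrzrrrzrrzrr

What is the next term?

φ(zrrrzrrzrrrzrrzrr) expands symbol-by-symbol to r zrr zrr zrr r zrr zrr r zrr zrr zrr r zrr zrr r zrr zrr; joining the 17 pieces gives the next term.

rzrrzrrzrrrzrrzrrrzrrzrrzrrrzrrzrrrzrrzrr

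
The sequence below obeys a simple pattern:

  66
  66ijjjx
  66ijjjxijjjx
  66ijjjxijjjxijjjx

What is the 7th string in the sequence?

66ijjjxijjjxijjjxijjjxijjjxijjjx

The strings grow by a fixed suffix ijjjx each time.
From 66ijjjxijjjxijjjx, 3 further steps: 66ijjjxijjjxijjjx → 66ijjjxijjjxijjjxijjjx → 66ijjjxijjjxijjjxijjjxijjjx → (answer).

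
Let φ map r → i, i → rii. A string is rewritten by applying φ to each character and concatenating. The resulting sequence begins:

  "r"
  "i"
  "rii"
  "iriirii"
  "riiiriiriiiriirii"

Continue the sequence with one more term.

Rewriting the 17 symbols of riiiriiriiiriirii one by one yields i rii rii rii i rii rii i rii rii rii i rii rii i rii rii; concatenated:

iriiriiriiiriiriiiriiriiriiiriiriiiriirii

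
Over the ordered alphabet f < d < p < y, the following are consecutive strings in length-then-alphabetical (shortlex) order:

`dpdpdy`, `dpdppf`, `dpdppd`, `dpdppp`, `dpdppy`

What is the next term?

dpdpyf

Find the rightmost character of dpdppy below y, bump it to the next letter, and reset everything to its right to f.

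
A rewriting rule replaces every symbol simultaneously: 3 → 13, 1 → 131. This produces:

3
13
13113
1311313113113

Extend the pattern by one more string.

1311313113113131131311311313113113

Replace each of the 13 characters of 1311313113113 in place — 131 13 131 131 13 131 13 131 131 13 131 131 13 — and concatenate.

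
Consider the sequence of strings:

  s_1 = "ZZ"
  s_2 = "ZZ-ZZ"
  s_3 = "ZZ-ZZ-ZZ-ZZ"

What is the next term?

Each string is two copies of the previous one joined by '-'.
Doubling ZZ-ZZ-ZZ-ZZ with '-' between the halves:

ZZ-ZZ-ZZ-ZZ-ZZ-ZZ-ZZ-ZZ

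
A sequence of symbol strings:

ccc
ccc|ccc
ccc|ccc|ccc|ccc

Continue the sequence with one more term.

ccc|ccc|ccc|ccc|ccc|ccc|ccc|ccc

Each string is two copies of the previous one joined by '|'.
So the next term is two copies of ccc|ccc|ccc|ccc with '|' between the halves.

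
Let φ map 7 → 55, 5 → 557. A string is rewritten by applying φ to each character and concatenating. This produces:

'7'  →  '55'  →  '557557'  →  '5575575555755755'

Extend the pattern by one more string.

55755755557557555575575575575555755755557557

Replace each of the 16 characters of 5575575555755755 in place — 557 557 55 557 557 55 557 557 557 557 55 557 557 55 557 557 — and concatenate.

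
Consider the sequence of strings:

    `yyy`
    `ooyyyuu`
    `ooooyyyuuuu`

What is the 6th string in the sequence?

Each term wraps the previous one in oo on the left and uu on the right.
From ooooyyyuuuu, 3 further steps: ooooyyyuuuu → ooooooyyyuuuuuu → ooooooooyyyuuuuuuuu → (answer).

ooooooooooyyyuuuuuuuuuu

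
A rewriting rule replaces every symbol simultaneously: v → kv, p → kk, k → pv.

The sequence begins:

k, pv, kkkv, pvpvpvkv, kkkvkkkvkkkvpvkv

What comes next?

φ(kkkvkkkvkkkvpvkv) expands symbol-by-symbol to pv pv pv kv pv pv pv kv pv pv pv kv kk kv pv kv; joining the 16 pieces gives the next term.

pvpvpvkvpvpvpvkvpvpvpvkvkkkvpvkv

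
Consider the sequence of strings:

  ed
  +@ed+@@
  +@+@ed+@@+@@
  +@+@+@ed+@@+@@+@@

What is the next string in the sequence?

Each term wraps the previous one in +@ on the left and +@@ on the right.
Applying this once more to +@+@+@ed+@@+@@+@@:

+@+@+@+@ed+@@+@@+@@+@@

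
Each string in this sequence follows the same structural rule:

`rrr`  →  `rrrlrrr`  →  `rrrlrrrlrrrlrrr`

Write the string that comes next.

rrrlrrrlrrrlrrrlrrrlrrrlrrrlrrr

s(k+1) = s(k)·l·s(k) — each term doubles the last with 'l' between the halves.
One more doubling of rrrlrrrlrrrlrrr gives the answer.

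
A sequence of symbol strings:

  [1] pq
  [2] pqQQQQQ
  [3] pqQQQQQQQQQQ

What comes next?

The strings grow by a fixed suffix QQQQQ each time.
Applying this once more to pqQQQQQQQQQQ:

pqQQQQQQQQQQQQQQQ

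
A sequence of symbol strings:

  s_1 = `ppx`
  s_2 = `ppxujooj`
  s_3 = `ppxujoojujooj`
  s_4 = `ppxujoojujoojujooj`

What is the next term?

ppxujoojujoojujoojujooj

Each term is the previous one with ujooj appended.
So the next term is ppxujoojujoojujooj·ujooj.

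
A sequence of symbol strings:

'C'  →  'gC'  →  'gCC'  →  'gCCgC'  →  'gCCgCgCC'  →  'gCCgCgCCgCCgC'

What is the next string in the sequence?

Each term (from the third on) is the previous term followed by the one before it: term 3 = gC·C = gCC.
The next term joins gCCgCgCCgCCgC and gCCgCgCC.

gCCgCgCCgCCgCgCCgCgCC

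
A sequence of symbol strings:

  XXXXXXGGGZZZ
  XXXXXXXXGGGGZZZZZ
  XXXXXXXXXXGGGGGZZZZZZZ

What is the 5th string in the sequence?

XXXXXXXXXXXXXXGGGGGGGZZZZZZZZZZZ

Reading off run lengths: X runs 6, 8, 10; G runs 3, 4, 5; Z runs 3, 5, 7 — each is linear in n, where the shown terms are n = 2, 3, 4.
Setting n = 6 gives 14, 7, 11 characters in each block.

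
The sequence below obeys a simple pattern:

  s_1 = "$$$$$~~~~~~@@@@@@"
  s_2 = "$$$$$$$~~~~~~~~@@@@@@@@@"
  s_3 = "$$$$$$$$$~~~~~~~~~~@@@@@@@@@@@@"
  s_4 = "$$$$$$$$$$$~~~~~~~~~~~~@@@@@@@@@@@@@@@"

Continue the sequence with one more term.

$$$$$$$$$$$$$~~~~~~~~~~~~~~@@@@@@@@@@@@@@@@@@

Reading off run lengths: $ runs 5, 7, 9, 11; ~ runs 6, 8, 10, 12; @ runs 6, 9, 12, 15 — each is linear in n, where the shown terms are n = 2, 3, 4, 5.
For the next term, n = 6, so the run lengths are 13, 14, 18.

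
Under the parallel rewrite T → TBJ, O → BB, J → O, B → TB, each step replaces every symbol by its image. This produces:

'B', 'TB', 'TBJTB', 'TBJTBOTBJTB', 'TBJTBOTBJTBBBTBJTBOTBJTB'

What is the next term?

Rewriting the 24 symbols of TBJTBOTBJTBBBTBJTBOTBJTB one by one yields TBJ TB O TBJ TB BB TBJ TB O TBJ TB TB TB TBJ TB O TBJ TB BB TBJ TB O TBJ TB; concatenated:

TBJTBOTBJTBBBTBJTBOTBJTBTBTBTBJTBOTBJTBBBTBJTBOTBJTB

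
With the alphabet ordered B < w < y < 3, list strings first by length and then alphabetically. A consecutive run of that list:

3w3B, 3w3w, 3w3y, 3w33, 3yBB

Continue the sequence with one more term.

3yBw

The successor of 3yBB increments the rightmost position that isn't already 3 and resets every position after it to B.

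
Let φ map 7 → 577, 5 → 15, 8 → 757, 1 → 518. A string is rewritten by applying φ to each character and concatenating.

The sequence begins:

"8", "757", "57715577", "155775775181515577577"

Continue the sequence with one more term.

Replace each of the 21 characters of 155775775181515577577 in place — 518 15 15 577 577 15 577 577 15 518 757 518 15 518 15 15 577 577 15 577 577 — and concatenate.

5181515577577155775771551875751815518151557757715577577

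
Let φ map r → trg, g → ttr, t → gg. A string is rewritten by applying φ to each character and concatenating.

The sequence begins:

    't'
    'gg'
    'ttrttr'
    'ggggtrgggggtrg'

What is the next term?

φ(ggggtrgggggtrg) expands symbol-by-symbol to ttr ttr ttr ttr gg trg ttr ttr ttr ttr ttr gg trg ttr; joining the 14 pieces gives the next term.

ttrttrttrttrggtrgttrttrttrttrttrggtrgttr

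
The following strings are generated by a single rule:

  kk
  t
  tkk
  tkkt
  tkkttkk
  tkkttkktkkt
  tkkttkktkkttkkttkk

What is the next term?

tkkttkktkkttkkttkktkkttkktkkt

This is a Fibonacci-style word recurrence s(k) = s(k−1)·s(k−2): e.g. t·kk = tkk.
The next term joins tkkttkktkkttkkttkk and tkkttkktkkt.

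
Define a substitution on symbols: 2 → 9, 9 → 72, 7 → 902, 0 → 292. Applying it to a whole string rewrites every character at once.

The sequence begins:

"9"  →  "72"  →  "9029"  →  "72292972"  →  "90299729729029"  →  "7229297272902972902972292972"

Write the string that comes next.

9029972972902990297229297290297229297290299729729029

Applying the rule to each of the 28 symbols of 7229297272902972902972292972 gives the pieces 902 9 9 72 9 72 902 9 902 9 72 292 9 72 902 9 72 292 9 72 902 9 9 72 9 72 902 9, which concatenate to the answer.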